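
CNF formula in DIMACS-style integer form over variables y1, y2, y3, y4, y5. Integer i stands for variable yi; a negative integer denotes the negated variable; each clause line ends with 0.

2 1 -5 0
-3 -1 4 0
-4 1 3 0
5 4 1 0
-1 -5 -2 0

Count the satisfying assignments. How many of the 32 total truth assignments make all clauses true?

Case analysis on y1 and y4:
  y1=T, y4=T: y3 free; 3 ways for (y2,y5) × 2^1 = 6.
  y1=T, y4=F: remaining (y2,y3,y5) ∈ {(F,F,F); (F,F,T); (T,F,F)} — 3.
  y1=F, y4=T: remaining (y2,y3,y5) ∈ {(F,T,F); (T,T,F); (T,T,T)} — 3.
  y1=F, y4=F: remaining (y2,y3,y5) ∈ {(T,F,T); (T,T,T)} — 2.
Total: 6 + 3 + 3 + 2 = 14.

14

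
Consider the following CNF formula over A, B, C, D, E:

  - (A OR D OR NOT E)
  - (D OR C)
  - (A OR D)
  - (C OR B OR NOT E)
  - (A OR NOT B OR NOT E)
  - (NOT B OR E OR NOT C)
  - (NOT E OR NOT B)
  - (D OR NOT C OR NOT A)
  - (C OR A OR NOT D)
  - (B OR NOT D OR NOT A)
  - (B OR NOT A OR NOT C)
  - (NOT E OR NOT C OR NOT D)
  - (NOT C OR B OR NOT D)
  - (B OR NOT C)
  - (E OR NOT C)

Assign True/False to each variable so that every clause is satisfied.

A=True, B=True, C=False, D=True, E=False

Check each clause:
  1. (A OR D OR NOT E) — A is true.
  2. (D OR C) — D is true.
  3. (A OR D) — A is true.
  4. (B OR NOT E OR C) — B is true.
  5. (A OR NOT E OR NOT B) — A is true.
  6. (NOT C OR NOT B OR E) — NOT C is true.
  7. (NOT E OR NOT B) — NOT E is true.
  8. (NOT C OR NOT A OR D) — D is true.
  9. (C OR A OR NOT D) — A is true.
  10. (B OR NOT D OR NOT A) — B is true.
  11. (B OR NOT C OR NOT A) — B is true.
  12. (NOT D OR NOT E OR NOT C) — NOT E is true.
  13. (NOT D OR NOT C OR B) — B is true.
  14. (NOT C OR B) — B is true.
  15. (NOT C OR E) — NOT C is true.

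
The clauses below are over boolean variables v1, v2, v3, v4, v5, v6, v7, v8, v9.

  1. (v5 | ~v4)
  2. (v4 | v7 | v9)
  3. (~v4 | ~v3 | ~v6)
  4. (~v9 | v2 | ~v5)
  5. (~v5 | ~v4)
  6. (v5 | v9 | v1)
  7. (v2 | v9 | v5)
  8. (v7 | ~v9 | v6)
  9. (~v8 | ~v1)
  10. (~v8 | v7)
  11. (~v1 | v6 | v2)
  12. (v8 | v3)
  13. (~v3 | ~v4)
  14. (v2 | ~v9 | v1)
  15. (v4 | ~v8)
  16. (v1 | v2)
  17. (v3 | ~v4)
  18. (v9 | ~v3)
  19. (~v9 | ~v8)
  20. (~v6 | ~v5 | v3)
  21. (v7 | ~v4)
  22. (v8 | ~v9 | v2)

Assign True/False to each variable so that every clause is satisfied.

v1=T, v2=T, v3=T, v4=F, v5=F, v6=F, v7=T, v8=F, v9=T

Pure literal: v2 appears only positively; assign v2 = True.
v7 occurs only positively in the remaining clauses — set v7 = True.
Branch on v1: take v1 = True.
  then v8 is forced to False.
  then v3 is forced to True.
  then v4 is forced to False.
  then v9 is forced to True.
v5, v6 are now unconstrained; take v5 = False, v6 = False.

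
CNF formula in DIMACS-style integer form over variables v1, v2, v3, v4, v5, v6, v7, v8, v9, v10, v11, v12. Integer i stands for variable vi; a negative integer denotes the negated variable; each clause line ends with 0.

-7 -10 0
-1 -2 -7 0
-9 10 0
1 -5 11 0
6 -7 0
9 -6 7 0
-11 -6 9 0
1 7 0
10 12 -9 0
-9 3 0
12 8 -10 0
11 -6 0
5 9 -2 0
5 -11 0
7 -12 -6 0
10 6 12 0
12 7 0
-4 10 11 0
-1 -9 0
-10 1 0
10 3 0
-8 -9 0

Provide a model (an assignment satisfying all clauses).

v1=True, v2=False, v3=True, v4=False, v5=True, v6=False, v7=False, v8=True, v9=False, v10=True, v11=True, v12=True

Check each clause:
  1. {¬v7, ¬v10} — ¬v7 is true.
  2. {¬v1, ¬v2, ¬v7} — ¬v7 is true.
  3. {¬v9, v10} — v10 is true.
  4. {v1, v11, ¬v5} — v11 is true.
  5. {v6, ¬v7} — ¬v7 is true.
  6. {¬v6, v9, v7} — ¬v6 is true.
  7. {¬v6, v9, ¬v11} — ¬v6 is true.
  8. {v1, v7} — v1 is true.
  9. {v12, ¬v9, v10} — v10 is true.
  10. {v3, ¬v9} — v3 is true.
  11. {v8, v12, ¬v10} — v8 is true.
  12. {¬v6, v11} — ¬v6 is true.
  13. {v9, v5, ¬v2} — v5 is true.
  14. {v5, ¬v11} — v5 is true.
  15. {¬v6, ¬v12, v7} — ¬v6 is true.
  16. {v12, v10, v6} — v10 is true.
  17. {v12, v7} — v12 is true.
  18. {v10, v11, ¬v4} — v10 is true.
  19. {¬v9, ¬v1} — ¬v9 is true.
  20. {v1, ¬v10} — v1 is true.
  21. {v10, v3} — v10 is true.
  22. {¬v9, ¬v8} — ¬v9 is true.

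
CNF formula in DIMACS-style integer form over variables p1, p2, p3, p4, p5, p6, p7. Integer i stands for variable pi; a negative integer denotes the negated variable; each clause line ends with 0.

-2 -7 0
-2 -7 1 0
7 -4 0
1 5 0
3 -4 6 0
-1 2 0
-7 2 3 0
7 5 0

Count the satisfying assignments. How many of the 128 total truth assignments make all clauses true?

Case analysis on p7 and p2:
  p7=T, p2=T: a clause becomes empty — 0.
  p7=T, p2=F: remaining (p1,p3,p4,p5,p6) ∈ {(F,T,F,T,F); (F,T,F,T,T); (F,T,T,T,F); (F,T,T,T,T)} — 4.
  p7=F, p2=T: forces p4=F; p5=T; p1, p3, p6 free → 2^3 = 8.
  p7=F, p2=F: remaining (p1,p3,p4,p5,p6) ∈ {(F,F,F,T,F); (F,F,F,T,T); (F,T,F,T,F); (F,T,F,T,T)} — 4.
Total: 0 + 4 + 8 + 4 = 16.

16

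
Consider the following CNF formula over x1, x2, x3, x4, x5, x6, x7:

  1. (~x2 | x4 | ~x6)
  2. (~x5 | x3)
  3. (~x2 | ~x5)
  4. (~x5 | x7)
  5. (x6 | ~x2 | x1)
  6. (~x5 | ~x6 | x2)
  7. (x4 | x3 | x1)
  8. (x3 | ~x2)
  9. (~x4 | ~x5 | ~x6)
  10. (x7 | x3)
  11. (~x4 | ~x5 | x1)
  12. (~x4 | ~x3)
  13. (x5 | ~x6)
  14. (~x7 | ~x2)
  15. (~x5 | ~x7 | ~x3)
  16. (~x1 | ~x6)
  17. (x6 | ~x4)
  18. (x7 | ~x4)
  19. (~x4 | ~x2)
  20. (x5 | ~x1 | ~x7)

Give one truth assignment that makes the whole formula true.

x1=False, x2=False, x3=True, x4=False, x5=False, x6=False, x7=False

Try x1 = False.
For the remaining variables, x2 = False, x3 = True, x4 = False, x5 = False, x6 = False, x7 = False works.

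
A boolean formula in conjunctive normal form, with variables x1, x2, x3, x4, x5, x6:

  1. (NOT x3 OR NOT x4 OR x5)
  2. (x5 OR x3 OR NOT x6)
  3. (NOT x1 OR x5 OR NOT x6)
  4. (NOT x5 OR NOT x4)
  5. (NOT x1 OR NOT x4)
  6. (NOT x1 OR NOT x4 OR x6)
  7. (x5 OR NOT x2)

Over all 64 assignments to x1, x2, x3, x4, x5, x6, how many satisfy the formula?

22

Split on x5, then x4.
  x5=T, x4=T: a clause becomes empty — 0.
  x5=T, x4=F: x1, x2, x3, x6 free → 2^4 = 16.
  x5=F, x4=T: remaining (x1,x2,x3,x6) ∈ {(F,F,F,F)} — 1.
  x5=F, x4=F: 5 of the 16 assignments to (x1,x2,x3,x6) work.
Total: 0 + 16 + 1 + 5 = 22.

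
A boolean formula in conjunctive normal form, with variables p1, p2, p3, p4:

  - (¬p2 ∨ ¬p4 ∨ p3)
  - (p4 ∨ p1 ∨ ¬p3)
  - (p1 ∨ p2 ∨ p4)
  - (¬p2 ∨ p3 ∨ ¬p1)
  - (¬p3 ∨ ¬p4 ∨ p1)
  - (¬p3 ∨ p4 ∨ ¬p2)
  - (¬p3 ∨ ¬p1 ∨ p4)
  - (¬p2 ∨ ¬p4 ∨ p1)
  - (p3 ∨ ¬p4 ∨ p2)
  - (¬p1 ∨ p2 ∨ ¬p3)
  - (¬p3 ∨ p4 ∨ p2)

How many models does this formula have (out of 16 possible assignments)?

3

Satisfying assignments:
  p1=0 p2=1 p3=0 p4=0
  p1=1 p2=0 p3=0 p4=0
  p1=1 p2=1 p3=1 p4=1
That's 3 in total.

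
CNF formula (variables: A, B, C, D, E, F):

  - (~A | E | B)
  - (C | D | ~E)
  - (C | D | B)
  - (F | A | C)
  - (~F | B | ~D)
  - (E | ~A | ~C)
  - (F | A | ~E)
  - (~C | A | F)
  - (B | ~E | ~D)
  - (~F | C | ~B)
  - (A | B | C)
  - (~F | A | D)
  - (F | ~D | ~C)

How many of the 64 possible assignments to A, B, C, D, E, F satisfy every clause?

10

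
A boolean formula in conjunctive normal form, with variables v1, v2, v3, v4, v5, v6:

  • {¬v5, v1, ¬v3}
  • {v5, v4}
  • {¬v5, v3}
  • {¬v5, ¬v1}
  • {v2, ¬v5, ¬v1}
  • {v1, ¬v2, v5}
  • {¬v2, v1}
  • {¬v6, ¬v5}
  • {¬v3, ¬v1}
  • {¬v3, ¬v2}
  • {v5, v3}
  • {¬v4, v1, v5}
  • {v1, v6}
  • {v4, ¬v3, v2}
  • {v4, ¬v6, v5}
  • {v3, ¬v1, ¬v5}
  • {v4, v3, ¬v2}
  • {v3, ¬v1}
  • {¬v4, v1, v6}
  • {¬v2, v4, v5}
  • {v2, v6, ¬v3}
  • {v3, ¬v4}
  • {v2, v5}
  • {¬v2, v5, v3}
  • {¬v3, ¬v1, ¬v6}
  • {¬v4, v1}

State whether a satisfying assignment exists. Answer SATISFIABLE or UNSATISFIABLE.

UNSATISFIABLE

v5 = True:
  propagation gives v3=True, v1=True; an empty clause results — contradiction.
v5 = False:
  propagation gives v4=True, v3=True, v1=False; an empty clause results — contradiction.
Every branch closes, so no satisfying assignment exists.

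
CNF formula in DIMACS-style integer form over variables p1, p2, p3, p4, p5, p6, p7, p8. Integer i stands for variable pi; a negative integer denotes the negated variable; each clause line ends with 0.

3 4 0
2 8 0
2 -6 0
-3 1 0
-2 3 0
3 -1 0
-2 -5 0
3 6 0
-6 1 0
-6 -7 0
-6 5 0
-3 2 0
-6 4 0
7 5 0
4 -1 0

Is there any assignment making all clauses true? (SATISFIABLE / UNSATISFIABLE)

Pure literal: p4 appears only positively; assign p4 = True.
Set p1 = True and propagate.
  then p3 is forced to True.
  then p2 is forced to True.
  then p5 is forced to False.
  then p6 is forced to False.
  then p7 is forced to True.
p8 is now unconstrained; take p8 = False.
So p1 = True, p2 = True, p3 = True, p4 = True, p5 = False, p6 = False, p7 = True, p8 = False is a satisfying assignment.

SATISFIABLE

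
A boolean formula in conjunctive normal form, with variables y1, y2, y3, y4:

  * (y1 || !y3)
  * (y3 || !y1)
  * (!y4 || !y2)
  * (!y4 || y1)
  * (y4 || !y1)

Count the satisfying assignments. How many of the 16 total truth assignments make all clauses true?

3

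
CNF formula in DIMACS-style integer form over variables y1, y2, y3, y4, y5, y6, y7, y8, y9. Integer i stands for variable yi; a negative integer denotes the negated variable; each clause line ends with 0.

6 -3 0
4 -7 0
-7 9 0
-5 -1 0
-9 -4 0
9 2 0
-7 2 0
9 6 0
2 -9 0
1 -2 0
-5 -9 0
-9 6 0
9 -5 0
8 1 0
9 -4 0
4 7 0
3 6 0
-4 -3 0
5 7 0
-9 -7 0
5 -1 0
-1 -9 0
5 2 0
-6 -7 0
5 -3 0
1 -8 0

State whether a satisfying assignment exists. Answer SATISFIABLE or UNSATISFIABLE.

UNSATISFIABLE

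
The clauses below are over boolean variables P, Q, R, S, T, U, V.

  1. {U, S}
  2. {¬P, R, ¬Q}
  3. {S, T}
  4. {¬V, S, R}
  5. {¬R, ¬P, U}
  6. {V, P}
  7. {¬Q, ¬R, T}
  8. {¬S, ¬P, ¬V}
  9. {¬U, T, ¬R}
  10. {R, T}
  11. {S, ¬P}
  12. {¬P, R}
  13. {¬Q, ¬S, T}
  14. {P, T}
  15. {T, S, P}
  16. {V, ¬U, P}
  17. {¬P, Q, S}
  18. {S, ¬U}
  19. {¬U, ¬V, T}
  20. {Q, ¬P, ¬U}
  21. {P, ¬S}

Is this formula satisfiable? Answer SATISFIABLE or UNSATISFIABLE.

SATISFIABLE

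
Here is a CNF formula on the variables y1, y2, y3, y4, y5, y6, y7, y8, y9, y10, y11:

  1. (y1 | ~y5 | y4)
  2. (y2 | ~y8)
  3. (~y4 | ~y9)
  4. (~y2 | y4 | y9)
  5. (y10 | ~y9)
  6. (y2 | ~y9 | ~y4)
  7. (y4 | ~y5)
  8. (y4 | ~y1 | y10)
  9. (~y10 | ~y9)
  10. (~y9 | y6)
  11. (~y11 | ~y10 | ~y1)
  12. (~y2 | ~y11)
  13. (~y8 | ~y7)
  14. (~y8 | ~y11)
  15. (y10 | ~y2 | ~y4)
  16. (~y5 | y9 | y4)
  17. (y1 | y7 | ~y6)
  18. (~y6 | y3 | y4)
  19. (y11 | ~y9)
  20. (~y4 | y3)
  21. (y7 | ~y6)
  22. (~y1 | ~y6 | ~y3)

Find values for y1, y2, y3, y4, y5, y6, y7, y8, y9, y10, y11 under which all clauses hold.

y1=T, y2=F, y3=T, y4=T, y5=T, y6=F, y7=F, y8=F, y9=F, y10=F, y11=T

Pure literal: y8 appears only negated; assign y8 = False.
Set y1 = True and propagate.
The remaining clauses are satisfied by y2 = False, y3 = True, y4 = True, y5 = True, y6 = False, y7 = False, y9 = False, y10 = False, y11 = True.
Check each clause:
  1. (y1 | y4 | ~y5) — y1 is true.
  2. (y2 | ~y8) — ~y8 is true.
  3. (~y4 | ~y9) — ~y9 is true.
  4. (y9 | ~y2 | y4) — y4 is true.
  5. (y10 | ~y9) — ~y9 is true.
  6. (~y9 | ~y4 | y2) — ~y9 is true.
  7. (~y5 | y4) — y4 is true.
  8. (y4 | ~y1 | y10) — y4 is true.
  9. (~y9 | ~y10) — ~y10 is true.
  10. (~y9 | y6) — ~y9 is true.
  11. (~y11 | ~y1 | ~y10) — ~y10 is true.
  12. (~y11 | ~y2) — ~y2 is true.
  13. (~y8 | ~y7) — ~y8 is true.
  14. (~y11 | ~y8) — ~y8 is true.
  15. (y10 | ~y4 | ~y2) — ~y2 is true.
  16. (y4 | ~y5 | y9) — y4 is true.
  17. (y7 | y1 | ~y6) — y1 is true.
  18. (y4 | ~y6 | y3) — ~y6 is true.
  19. (y11 | ~y9) — y11 is true.
  20. (y3 | ~y4) — y3 is true.
  21. (y7 | ~y6) — ~y6 is true.
  22. (~y3 | ~y1 | ~y6) — ~y6 is true.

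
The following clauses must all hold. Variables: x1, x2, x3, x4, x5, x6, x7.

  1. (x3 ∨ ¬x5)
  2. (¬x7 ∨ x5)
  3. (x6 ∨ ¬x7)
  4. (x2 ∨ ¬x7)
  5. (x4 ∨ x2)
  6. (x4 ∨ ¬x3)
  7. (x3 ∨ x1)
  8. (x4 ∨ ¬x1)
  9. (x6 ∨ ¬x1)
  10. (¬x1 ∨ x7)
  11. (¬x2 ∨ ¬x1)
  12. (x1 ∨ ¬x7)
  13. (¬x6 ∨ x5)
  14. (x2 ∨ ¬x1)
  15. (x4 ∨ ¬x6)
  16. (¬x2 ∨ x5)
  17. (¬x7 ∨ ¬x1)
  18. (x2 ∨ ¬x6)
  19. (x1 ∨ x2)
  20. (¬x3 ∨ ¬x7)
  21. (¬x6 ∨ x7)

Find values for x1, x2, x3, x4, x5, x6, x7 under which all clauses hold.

x1=0, x2=1, x3=1, x4=1, x5=1, x6=0, x7=0

Pure literal: x4 appears only positively; assign x4 = True.
Try x1 = False.
  then x3 is forced to True.
  then x7 is forced to False.
  then x2 is forced to True.
  then x5 is forced to True.
  then x6 is forced to False.
Every clause has at least one true literal under this assignment.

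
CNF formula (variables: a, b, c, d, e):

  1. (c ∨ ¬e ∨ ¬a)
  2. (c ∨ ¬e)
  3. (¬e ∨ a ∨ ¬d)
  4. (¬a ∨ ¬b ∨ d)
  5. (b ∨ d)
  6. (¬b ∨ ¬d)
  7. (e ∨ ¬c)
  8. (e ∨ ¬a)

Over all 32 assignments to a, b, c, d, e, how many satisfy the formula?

4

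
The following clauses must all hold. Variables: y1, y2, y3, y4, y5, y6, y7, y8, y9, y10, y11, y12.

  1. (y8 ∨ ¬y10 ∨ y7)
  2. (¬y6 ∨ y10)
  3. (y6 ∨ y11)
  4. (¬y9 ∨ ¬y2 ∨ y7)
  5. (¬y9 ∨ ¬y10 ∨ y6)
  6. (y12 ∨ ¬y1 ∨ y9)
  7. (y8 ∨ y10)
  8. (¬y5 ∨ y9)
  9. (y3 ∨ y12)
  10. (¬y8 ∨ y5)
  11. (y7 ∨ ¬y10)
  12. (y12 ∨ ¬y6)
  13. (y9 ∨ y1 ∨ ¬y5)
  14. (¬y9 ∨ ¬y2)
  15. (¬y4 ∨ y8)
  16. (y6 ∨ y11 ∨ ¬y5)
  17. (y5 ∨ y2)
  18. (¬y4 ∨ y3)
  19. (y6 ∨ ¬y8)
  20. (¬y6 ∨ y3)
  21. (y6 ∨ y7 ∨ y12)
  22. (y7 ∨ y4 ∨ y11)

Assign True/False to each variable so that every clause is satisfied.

Pure literal: y3 appears only positively; assign y3 = True.
y7 occurs only positively in the remaining clauses — set y7 = True.
Set y1 = True and propagate.
The remaining clauses are satisfied by y2 = False, y4 = True, y5 = True, y6 = True, y8 = True, y9 = True, y10 = True, y11 = False, y12 = True.

y1=1, y2=0, y3=1, y4=1, y5=1, y6=1, y7=1, y8=1, y9=1, y10=1, y11=0, y12=1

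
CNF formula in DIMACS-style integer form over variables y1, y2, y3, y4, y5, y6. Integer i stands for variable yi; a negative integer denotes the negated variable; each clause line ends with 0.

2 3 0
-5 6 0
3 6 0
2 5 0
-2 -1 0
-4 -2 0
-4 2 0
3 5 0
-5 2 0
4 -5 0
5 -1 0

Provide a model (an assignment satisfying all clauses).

y1 occurs only negated in the remaining clauses — set y1 = False.
y3 occurs only positively in the remaining clauses — set y3 = True.
Try y2 = True.
  then y4 is forced to False.
  then y5 is forced to False.
y6 is now unconstrained; take y6 = False.
Every clause has at least one true literal under this assignment.

y1 = False  y2 = True  y3 = True  y4 = False  y5 = False  y6 = False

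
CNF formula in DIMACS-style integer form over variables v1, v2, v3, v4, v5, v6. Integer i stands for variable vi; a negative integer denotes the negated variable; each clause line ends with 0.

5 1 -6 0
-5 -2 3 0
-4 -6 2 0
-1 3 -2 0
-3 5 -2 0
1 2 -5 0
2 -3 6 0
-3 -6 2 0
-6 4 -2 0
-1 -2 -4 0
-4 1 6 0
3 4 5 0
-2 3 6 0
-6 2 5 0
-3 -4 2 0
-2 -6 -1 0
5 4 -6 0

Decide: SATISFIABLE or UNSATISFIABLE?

SATISFIABLE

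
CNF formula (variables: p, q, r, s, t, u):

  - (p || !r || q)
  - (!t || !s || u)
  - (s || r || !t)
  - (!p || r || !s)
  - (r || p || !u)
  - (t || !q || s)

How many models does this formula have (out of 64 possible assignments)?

22

Case analysis on r and s:
  r=T, s=T: 9 of the 16 assignments to (p,q,t,u) work.
  r=T, s=F: u free; 4 ways for (p,q,t) × 2^1 = 8.
  r=F, s=T: remaining (p,q,t,u) ∈ {(F,F,F,F); (F,T,F,F)} — 2.
  r=F, s=F: remaining (p,q,t,u) ∈ {(F,F,F,F); (T,F,F,F); (T,F,F,T)} — 3.
Total: 9 + 8 + 2 + 3 = 22.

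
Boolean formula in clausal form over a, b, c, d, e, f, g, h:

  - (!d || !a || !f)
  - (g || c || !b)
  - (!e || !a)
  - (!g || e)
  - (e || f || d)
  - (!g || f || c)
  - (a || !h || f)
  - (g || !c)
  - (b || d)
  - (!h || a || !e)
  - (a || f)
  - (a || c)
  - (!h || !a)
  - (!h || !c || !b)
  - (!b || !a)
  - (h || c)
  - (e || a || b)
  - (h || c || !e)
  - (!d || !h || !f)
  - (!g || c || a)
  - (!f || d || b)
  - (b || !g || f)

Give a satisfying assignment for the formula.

a=False, b=True, c=True, d=True, e=True, f=True, g=True, h=False

Check each clause:
  1. (!a || !d || !f) — !a is true.
  2. (!b || g || c) — c is true.
  3. (!e || !a) — !a is true.
  4. (!g || e) — e is true.
  5. (d || f || e) — d is true.
  6. (!g || c || f) — c is true.
  7. (a || !h || f) — !h is true.
  8. (g || !c) — g is true.
  9. (d || b) — b is true.
  10. (a || !h || !e) — !h is true.
  11. (f || a) — f is true.
  12. (c || a) — c is true.
  13. (!h || !a) — !h is true.
  14. (!c || !h || !b) — !h is true.
  15. (!b || !a) — !a is true.
  16. (c || h) — c is true.
  17. (b || a || e) — b is true.
  18. (h || !e || c) — c is true.
  19. (!h || !d || !f) — !h is true.
  20. (c || a || !g) — c is true.
  21. (!f || d || b) — b is true.
  22. (!g || b || f) — b is true.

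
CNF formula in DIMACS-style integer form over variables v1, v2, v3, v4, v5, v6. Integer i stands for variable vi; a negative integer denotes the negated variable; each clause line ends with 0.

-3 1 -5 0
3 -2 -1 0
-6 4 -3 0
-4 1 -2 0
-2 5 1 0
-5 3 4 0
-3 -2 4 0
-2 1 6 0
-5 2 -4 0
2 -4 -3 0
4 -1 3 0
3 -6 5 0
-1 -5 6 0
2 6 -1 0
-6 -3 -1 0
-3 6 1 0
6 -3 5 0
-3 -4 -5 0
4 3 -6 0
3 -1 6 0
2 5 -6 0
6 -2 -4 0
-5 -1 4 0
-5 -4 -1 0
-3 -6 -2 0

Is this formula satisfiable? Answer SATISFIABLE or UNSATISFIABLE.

Branch on v1: take v1 = False.
For the remaining variables, v2 = False, v3 = False, v4 = False, v5 = False, v6 = False works.
So v1 = False, v2 = False, v3 = False, v4 = False, v5 = False, v6 = False is a satisfying assignment.

SATISFIABLE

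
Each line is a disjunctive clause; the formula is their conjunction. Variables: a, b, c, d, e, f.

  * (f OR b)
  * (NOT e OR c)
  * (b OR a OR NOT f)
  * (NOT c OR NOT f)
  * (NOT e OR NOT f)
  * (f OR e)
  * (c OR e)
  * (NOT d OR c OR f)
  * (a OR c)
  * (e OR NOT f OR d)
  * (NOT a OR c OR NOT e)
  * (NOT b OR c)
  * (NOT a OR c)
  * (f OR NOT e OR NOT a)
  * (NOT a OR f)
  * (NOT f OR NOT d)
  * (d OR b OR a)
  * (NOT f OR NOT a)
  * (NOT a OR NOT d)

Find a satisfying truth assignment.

a=0, b=1, c=1, d=1, e=1, f=0

Check each clause:
  1. (f OR b) — b is true.
  2. (NOT e OR c) — c is true.
  3. (b OR NOT f OR a) — b is true.
  4. (NOT c OR NOT f) — NOT f is true.
  5. (NOT f OR NOT e) — NOT f is true.
  6. (e OR f) — e is true.
  7. (e OR c) — c is true.
  8. (f OR NOT d OR c) — c is true.
  9. (c OR a) — c is true.
  10. (e OR d OR NOT f) — NOT f is true.
  11. (c OR NOT e OR NOT a) — c is true.
  12. (NOT b OR c) — c is true.
  13. (c OR NOT a) — c is true.
  14. (NOT e OR f OR NOT a) — NOT a is true.
  15. (f OR NOT a) — NOT a is true.
  16. (NOT f OR NOT d) — NOT f is true.
  17. (d OR a OR b) — b is true.
  18. (NOT a OR NOT f) — NOT f is true.
  19. (NOT d OR NOT a) — NOT a is true.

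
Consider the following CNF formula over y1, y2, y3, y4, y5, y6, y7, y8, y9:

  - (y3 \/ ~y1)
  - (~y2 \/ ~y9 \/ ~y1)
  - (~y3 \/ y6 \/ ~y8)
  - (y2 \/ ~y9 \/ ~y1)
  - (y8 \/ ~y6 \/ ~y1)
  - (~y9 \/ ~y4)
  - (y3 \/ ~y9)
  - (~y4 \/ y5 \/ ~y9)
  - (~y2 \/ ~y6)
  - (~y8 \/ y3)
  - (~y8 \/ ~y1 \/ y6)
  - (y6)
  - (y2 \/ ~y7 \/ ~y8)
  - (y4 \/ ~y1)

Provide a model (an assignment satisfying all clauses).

y1 = False, y2 = False, y3 = False, y4 = False, y5 = False, y6 = True, y7 = False, y8 = False, y9 = False

(y6) is a unit clause, so y6 = True.
The clause (~y2) is unit: y2 must be False.
Pure literal: y1 appears only negated; assign y1 = False.
y7 occurs only negated in the remaining clauses — set y7 = False.
Set y3 = False and propagate.
  then y9 is forced to False.
  then y8 is forced to False.
y4, y5 are now unconstrained; take y4 = False, y5 = False.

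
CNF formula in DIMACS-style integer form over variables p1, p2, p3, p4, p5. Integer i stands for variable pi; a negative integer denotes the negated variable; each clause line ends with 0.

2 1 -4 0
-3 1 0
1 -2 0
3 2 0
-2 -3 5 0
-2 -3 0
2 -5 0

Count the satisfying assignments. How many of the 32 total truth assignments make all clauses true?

6

The models are:
  p1=1 p2=0 p3=1 p4=0 p5=0
  p1=1 p2=0 p3=1 p4=1 p5=0
  p1=1 p2=1 p3=0 p4=0 p5=0
  p1=1 p2=1 p3=0 p4=0 p5=1
  p1=1 p2=1 p3=0 p4=1 p5=0
  p1=1 p2=1 p3=0 p4=1 p5=1
Count: 6.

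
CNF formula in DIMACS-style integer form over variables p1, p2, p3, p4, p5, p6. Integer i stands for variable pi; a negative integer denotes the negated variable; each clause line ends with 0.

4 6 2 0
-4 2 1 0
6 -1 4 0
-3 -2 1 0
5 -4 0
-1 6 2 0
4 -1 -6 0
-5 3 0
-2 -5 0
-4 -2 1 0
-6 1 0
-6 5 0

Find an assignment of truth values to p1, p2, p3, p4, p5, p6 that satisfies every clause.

p1=True, p2=False, p3=True, p4=True, p5=True, p6=True

Branch on p1: take p1 = True.
Try p2 = False.
  then p6 is forced to True.
  then p4 is forced to True.
  then p5 is forced to True.
  then p3 is forced to True.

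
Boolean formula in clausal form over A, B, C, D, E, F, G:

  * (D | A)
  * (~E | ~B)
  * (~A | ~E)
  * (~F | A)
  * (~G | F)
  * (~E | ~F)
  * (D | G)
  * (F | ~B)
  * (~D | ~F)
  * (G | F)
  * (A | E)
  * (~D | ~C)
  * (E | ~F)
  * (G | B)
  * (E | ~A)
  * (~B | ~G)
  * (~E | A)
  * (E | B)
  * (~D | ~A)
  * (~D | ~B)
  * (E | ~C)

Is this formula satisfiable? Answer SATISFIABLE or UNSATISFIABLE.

UNSATISFIABLE

E = True:
  propagation gives B=False, A=False; an empty clause results — contradiction.
E = False:
  propagation gives A=True; an empty clause results — contradiction.
Every branch closes, so no satisfying assignment exists.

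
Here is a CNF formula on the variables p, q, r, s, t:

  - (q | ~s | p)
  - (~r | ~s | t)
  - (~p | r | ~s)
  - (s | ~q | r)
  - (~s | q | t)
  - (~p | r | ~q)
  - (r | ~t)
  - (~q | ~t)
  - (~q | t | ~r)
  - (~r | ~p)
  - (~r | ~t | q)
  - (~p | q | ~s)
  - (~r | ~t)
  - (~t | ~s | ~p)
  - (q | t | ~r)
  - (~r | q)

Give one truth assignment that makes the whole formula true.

p = False, q = True, r = False, s = True, t = False

Branch on p: take p = False.
For the remaining variables, q = True, r = False, s = True, t = False works.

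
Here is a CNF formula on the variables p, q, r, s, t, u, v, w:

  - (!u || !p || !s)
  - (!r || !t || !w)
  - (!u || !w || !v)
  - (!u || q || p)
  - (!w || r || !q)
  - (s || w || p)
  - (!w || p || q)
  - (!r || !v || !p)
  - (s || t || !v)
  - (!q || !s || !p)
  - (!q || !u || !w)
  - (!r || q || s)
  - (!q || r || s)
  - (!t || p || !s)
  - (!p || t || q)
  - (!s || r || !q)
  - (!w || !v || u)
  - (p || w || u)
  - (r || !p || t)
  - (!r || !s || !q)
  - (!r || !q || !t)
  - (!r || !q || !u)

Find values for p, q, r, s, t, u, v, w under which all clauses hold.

p=T, q=F, r=F, s=F, t=T, u=F, v=F, w=T

Check each clause:
  1. (!s || !p || !u) — !u is true.
  2. (!w || !t || !r) — !r is true.
  3. (!u || !w || !v) — !v is true.
  4. (p || q || !u) — p is true.
  5. (r || !q || !w) — !q is true.
  6. (s || w || p) — w is true.
  7. (!w || q || p) — p is true.
  8. (!p || !v || !r) — !v is true.
  9. (s || !v || t) — !v is true.
  10. (!p || !s || !q) — !s is true.
  11. (!w || !q || !u) — !u is true.
  12. (!r || q || s) — !r is true.
  13. (!q || s || r) — !q is true.
  14. (!t || !s || p) — p is true.
  15. (q || !p || t) — t is true.
  16. (r || !q || !s) — !s is true.
  17. (!v || u || !w) — !v is true.
  18. (u || p || w) — w is true.
  19. (r || t || !p) — t is true.
  20. (!r || !q || !s) — !s is true.
  21. (!r || !q || !t) — !r is true.
  22. (!r || !q || !u) — !u is true.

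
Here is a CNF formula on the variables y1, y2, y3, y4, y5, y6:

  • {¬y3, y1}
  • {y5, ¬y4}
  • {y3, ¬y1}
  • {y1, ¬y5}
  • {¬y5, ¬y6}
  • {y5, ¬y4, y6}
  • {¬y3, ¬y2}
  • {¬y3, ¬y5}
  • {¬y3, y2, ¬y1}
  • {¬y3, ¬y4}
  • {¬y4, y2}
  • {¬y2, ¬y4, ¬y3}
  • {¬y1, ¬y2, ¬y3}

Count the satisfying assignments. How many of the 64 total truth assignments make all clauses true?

The models are:
  y1=F y2=F y3=F y4=F y5=F y6=F
  y1=F y2=F y3=F y4=F y5=F y6=T
  y1=F y2=T y3=F y4=F y5=F y6=F
  y1=F y2=T y3=F y4=F y5=F y6=T
That's 4 in total.

4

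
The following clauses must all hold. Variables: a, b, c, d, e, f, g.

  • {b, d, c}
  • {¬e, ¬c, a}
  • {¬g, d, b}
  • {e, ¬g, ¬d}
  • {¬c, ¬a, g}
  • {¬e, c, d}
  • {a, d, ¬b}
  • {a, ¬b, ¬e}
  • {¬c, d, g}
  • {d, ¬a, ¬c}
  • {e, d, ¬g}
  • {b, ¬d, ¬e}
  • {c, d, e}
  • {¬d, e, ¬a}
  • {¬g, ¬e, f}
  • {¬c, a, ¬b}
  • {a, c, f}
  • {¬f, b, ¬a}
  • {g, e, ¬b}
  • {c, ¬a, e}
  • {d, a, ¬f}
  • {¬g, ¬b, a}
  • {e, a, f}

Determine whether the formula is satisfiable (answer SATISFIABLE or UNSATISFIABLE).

SATISFIABLE

Try a = False.
The remaining clauses are satisfied by b = False, c = True, d = True, e = False, f = True, g = False.
Every clause has at least one true literal under this assignment.
So a = False, b = False, c = True, d = True, e = False, f = True, g = False is a satisfying assignment.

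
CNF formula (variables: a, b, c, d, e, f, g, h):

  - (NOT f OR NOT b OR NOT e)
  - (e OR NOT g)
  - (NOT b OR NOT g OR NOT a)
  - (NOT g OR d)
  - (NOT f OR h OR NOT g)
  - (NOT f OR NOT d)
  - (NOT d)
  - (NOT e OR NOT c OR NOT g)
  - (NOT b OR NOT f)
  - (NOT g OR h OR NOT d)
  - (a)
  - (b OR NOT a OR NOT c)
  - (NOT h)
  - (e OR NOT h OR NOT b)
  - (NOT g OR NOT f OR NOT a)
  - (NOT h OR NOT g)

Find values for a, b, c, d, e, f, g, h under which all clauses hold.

a = T, b = T, c = T, d = F, e = F, f = F, g = F, h = F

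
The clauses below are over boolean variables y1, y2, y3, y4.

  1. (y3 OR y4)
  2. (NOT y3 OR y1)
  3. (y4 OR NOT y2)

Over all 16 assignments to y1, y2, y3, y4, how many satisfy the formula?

7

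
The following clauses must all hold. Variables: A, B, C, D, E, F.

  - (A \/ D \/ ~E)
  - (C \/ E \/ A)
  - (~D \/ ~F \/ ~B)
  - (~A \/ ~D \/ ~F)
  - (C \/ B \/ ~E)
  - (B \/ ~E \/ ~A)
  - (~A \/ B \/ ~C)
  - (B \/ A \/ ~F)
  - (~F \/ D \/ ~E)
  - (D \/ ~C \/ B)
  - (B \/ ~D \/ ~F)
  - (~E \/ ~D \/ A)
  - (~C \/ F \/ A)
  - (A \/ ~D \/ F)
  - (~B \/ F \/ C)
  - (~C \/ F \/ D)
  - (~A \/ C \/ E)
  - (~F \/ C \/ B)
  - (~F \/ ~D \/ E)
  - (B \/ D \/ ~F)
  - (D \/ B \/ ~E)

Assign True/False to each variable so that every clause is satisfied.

Try A = True.
Set B = True and propagate.
Branch on C: take C = True.
For the remaining variables, D = True, E = False, F = False works.
Check each clause:
  1. (A \/ D \/ ~E) — A is true.
  2. (A \/ E \/ C) — A is true.
  3. (~B \/ ~D \/ ~F) — ~F is true.
  4. (~A \/ ~F \/ ~D) — ~F is true.
  5. (~E \/ B \/ C) — B is true.
  6. (B \/ ~A \/ ~E) — B is true.
  7. (~C \/ B \/ ~A) — B is true.
  8. (A \/ B \/ ~F) — A is true.
  9. (~F \/ D \/ ~E) — ~F is true.
  10. (D \/ ~C \/ B) — B is true.
  11. (~D \/ B \/ ~F) — B is true.
  12. (~E \/ A \/ ~D) — A is true.
  13. (F \/ A \/ ~C) — A is true.
  14. (A \/ F \/ ~D) — A is true.
  15. (C \/ F \/ ~B) — C is true.
  16. (F \/ D \/ ~C) — D is true.
  17. (~A \/ C \/ E) — C is true.
  18. (C \/ B \/ ~F) — C is true.
  19. (~F \/ E \/ ~D) — ~F is true.
  20. (D \/ B \/ ~F) — ~F is true.
  21. (D \/ B \/ ~E) — B is true.

A = True  B = True  C = True  D = True  E = False  F = False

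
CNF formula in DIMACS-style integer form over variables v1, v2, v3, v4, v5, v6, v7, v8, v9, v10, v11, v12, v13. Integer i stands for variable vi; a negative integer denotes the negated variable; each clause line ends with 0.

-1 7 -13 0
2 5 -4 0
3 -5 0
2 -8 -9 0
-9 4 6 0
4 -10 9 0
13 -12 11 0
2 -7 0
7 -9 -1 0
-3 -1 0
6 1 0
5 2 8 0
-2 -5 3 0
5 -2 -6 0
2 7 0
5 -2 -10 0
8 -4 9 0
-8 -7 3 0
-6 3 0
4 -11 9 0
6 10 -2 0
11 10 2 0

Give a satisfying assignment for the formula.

v1=F, v2=T, v3=T, v4=T, v5=T, v6=T, v7=T, v8=T, v9=F, v10=T, v11=T, v12=T, v13=F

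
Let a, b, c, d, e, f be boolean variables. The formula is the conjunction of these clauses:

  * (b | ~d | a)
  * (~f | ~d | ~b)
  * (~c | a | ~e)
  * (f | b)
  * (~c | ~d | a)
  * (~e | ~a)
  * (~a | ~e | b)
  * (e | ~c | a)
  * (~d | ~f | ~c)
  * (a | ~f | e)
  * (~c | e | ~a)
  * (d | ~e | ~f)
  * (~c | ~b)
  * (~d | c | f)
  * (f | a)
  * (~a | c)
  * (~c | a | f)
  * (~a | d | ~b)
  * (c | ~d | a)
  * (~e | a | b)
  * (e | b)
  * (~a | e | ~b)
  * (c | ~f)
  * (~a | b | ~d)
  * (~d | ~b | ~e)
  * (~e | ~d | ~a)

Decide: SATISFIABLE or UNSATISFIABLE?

a = True:
  propagation gives e=False, c=False; an empty clause results — contradiction.
a = False:
  propagation gives f=True, e=True, c=False; an empty clause results — contradiction.
Every branch closes, so no satisfying assignment exists.

UNSATISFIABLE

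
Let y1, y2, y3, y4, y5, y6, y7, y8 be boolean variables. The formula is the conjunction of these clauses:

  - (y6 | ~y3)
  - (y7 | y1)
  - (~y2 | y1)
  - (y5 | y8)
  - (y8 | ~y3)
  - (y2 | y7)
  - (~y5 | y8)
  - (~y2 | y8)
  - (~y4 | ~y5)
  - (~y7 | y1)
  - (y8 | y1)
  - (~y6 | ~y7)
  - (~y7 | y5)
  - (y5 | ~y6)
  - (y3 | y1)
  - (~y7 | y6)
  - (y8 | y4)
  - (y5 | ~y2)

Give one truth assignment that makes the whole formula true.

y1=True, y2=True, y3=False, y4=False, y5=True, y6=True, y7=False, y8=True

Check each clause:
  1. (y6 | ~y3) — ~y3 is true.
  2. (y7 | y1) — y1 is true.
  3. (y1 | ~y2) — y1 is true.
  4. (y8 | y5) — y8 is true.
  5. (y8 | ~y3) — y8 is true.
  6. (y7 | y2) — y2 is true.
  7. (~y5 | y8) — y8 is true.
  8. (y8 | ~y2) — y8 is true.
  9. (~y4 | ~y5) — ~y4 is true.
  10. (y1 | ~y7) — ~y7 is true.
  11. (y8 | y1) — y8 is true.
  12. (~y6 | ~y7) — ~y7 is true.
  13. (y5 | ~y7) — ~y7 is true.
  14. (y5 | ~y6) — y5 is true.
  15. (y1 | y3) — y1 is true.
  16. (y6 | ~y7) — ~y7 is true.
  17. (y4 | y8) — y8 is true.
  18. (y5 | ~y2) — y5 is true.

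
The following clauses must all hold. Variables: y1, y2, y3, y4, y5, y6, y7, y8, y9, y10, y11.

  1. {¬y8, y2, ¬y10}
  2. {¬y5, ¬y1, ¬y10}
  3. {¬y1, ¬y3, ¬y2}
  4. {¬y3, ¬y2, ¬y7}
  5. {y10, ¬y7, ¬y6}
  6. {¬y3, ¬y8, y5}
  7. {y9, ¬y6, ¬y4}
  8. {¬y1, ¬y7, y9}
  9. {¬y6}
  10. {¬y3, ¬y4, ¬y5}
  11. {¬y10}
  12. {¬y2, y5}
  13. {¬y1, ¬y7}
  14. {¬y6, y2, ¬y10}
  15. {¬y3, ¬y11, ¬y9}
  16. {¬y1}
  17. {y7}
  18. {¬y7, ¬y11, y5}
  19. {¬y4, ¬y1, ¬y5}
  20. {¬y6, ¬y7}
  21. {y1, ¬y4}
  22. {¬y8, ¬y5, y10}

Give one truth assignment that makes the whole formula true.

y1 = F, y2 = F, y3 = F, y4 = F, y5 = T, y6 = F, y7 = T, y8 = F, y9 = T, y10 = F, y11 = T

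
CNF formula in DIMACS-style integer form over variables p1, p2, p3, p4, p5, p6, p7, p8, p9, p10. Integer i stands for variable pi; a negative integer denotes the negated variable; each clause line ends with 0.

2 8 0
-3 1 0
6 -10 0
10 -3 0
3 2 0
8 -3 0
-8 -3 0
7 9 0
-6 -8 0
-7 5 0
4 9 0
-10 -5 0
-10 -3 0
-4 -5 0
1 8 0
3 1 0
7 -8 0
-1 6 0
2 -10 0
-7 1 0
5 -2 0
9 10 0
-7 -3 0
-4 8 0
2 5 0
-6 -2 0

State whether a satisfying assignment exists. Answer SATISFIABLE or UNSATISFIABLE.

UNSATISFIABLE

p3 = True:
  propagation gives p1=True, p10=True; an empty clause results — contradiction.
p3 = False:
  propagation gives p2=True, p1=True, p6=True; an empty clause results — contradiction.
Every branch closes, so no satisfying assignment exists.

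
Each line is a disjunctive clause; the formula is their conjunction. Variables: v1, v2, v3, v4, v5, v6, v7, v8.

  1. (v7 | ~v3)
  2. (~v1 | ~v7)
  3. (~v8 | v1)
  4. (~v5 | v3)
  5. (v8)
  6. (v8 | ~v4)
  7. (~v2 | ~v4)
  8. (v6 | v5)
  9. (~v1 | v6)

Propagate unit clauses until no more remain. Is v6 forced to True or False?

True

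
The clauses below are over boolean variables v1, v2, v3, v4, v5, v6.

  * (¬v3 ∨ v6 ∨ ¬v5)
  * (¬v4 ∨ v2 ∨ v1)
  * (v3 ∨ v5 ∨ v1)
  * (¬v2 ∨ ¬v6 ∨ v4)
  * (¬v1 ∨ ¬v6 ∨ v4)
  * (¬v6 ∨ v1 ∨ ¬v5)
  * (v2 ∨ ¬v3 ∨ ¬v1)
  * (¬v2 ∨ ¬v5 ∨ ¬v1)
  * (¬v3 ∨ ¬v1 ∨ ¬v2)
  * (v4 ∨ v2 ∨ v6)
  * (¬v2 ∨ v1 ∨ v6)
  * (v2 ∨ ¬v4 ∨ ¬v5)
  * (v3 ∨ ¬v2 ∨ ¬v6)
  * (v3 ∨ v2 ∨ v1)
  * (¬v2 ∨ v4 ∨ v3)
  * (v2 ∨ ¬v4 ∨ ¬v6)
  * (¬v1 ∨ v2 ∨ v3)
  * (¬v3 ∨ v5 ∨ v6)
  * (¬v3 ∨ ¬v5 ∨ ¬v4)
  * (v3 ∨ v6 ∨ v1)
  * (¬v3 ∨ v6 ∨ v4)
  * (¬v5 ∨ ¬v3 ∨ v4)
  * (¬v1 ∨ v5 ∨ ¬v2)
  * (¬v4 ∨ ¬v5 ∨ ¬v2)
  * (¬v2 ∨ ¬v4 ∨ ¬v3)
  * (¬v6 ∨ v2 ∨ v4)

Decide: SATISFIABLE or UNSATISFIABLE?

UNSATISFIABLE

v2 = True:
  v3 = True:
    propagation gives v1=False, v6=True, v4=True; an empty clause results — contradiction.
  v3 = False:
    propagation gives v6=False, v1=True, v5=False; an empty clause results — contradiction.
v2 = False:
  v3 = True:
    propagation gives v1=False, v4=False, v6=True; an empty clause results — contradiction.
  v3 = False:
    propagation gives v1=True; an empty clause results — contradiction.
Every branch closes, so no satisfying assignment exists.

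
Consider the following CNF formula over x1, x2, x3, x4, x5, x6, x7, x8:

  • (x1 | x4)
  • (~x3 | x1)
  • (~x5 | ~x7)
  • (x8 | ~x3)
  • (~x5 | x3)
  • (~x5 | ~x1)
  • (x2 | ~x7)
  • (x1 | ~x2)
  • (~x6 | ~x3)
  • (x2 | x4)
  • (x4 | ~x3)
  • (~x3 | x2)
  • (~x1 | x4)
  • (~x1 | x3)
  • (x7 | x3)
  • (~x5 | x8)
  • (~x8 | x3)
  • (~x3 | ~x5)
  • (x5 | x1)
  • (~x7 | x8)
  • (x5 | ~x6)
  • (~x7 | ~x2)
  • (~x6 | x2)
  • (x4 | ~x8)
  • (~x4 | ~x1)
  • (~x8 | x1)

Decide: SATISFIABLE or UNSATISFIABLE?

x3 = True:
  propagation gives x1=True, x8=True, x5=False, x6=False; an empty clause results — contradiction.
x3 = False:
  propagation gives x5=False, x1=False; an empty clause results — contradiction.
Every branch closes, so no satisfying assignment exists.

UNSATISFIABLE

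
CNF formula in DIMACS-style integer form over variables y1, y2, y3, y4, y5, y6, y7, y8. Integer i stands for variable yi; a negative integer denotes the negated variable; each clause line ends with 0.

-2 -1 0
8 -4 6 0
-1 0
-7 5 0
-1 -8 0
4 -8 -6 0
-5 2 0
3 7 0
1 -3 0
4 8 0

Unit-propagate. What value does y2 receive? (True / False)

True

Unit clause (NOT y1) sets y1 = False.
From (NOT y3 OR y1) and y1 = False: y3 = False.
(y3 OR y7) with y3 = False leaves only y7, so y7 = True.
(y5 OR NOT y7): since y7 = True, the clause reduces to (y5). y5 = True.
From (NOT y5 OR y2) and y5 = True: y2 = True.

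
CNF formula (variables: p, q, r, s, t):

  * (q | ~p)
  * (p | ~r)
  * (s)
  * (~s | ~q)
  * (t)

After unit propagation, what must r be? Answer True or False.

Unit clause (s) sets s = True.
(~q | ~s) with s = True leaves only ~q, so q = False.
(q | ~p) with q = False leaves only ~p, so p = False.
(~r | p): since p = False, the clause reduces to (~r). r = False.

False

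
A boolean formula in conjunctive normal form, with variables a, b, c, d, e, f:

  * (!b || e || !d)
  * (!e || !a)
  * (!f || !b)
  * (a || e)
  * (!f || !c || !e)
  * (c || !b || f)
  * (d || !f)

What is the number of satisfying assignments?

Case analysis on e and f:
  e=1, f=1: remaining (a,b,c,d) ∈ {(0,0,0,1)} — 1.
  e=1, f=0: d free; 3 ways for (a,b,c) × 2^1 = 6.
  e=0, f=1: remaining (a,b,c,d) ∈ {(1,0,0,1); (1,0,1,1)} — 2.
  e=0, f=0: 5 of the 16 assignments to (a,b,c,d) work.
Total: 1 + 6 + 2 + 5 = 14.

14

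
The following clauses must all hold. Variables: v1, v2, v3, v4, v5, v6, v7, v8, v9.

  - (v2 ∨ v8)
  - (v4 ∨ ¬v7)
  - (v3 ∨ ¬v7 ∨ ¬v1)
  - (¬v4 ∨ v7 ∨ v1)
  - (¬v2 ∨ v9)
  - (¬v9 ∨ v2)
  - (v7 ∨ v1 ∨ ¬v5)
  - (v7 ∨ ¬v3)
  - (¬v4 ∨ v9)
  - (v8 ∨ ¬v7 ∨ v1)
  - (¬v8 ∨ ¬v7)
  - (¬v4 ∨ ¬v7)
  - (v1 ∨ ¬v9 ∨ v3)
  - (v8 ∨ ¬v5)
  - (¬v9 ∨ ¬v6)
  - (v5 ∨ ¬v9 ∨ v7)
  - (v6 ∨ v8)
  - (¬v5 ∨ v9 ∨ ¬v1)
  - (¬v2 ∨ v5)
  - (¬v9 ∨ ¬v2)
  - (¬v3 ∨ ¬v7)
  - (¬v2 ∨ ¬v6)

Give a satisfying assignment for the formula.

v1 = 1  v2 = 0  v3 = 0  v4 = 0  v5 = 0  v6 = 1  v7 = 0  v8 = 1  v9 = 0

Try v1 = True.
Try v2 = False.
  then v8 is forced to True.
  then v9 is forced to False.
  then v4 is forced to False.
  then v7 is forced to False.
  then v3 is forced to False.
  then v5 is forced to False.
v6 is now unconstrained; take v6 = True.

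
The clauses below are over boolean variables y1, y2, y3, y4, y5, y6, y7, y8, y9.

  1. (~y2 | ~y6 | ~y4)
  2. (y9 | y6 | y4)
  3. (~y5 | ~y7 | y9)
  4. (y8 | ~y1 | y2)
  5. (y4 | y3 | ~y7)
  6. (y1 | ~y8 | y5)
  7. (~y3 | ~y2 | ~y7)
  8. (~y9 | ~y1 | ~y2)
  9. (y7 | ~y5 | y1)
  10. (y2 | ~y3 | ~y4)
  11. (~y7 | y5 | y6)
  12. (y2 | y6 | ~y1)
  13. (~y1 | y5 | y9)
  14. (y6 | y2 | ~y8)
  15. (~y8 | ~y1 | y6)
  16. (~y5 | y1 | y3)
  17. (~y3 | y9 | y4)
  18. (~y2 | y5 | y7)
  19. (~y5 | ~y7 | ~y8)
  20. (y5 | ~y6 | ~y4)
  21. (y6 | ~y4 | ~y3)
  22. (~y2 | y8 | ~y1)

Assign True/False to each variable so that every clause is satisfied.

y1=False  y2=False  y3=True  y4=False  y5=False  y6=True  y7=False  y8=False  y9=True

Check each clause:
  1. (~y4 | ~y6 | ~y2) — ~y4 is true.
  2. (y4 | y6 | y9) — y9 is true.
  3. (~y5 | ~y7 | y9) — y9 is true.
  4. (y8 | y2 | ~y1) — ~y1 is true.
  5. (~y7 | y3 | y4) — ~y7 is true.
  6. (y1 | ~y8 | y5) — ~y8 is true.
  7. (~y2 | ~y7 | ~y3) — ~y7 is true.
  8. (~y2 | ~y1 | ~y9) — ~y1 is true.
  9. (y7 | ~y5 | y1) — ~y5 is true.
  10. (~y4 | y2 | ~y3) — ~y4 is true.
  11. (~y7 | y5 | y6) — ~y7 is true.
  12. (~y1 | y2 | y6) — ~y1 is true.
  13. (~y1 | y5 | y9) — y9 is true.
  14. (~y8 | y2 | y6) — ~y8 is true.
  15. (~y8 | y6 | ~y1) — ~y8 is true.
  16. (~y5 | y1 | y3) — y3 is true.
  17. (y9 | y4 | ~y3) — y9 is true.
  18. (~y2 | y7 | y5) — ~y2 is true.
  19. (~y8 | ~y5 | ~y7) — ~y8 is true.
  20. (~y4 | y5 | ~y6) — ~y4 is true.
  21. (~y3 | ~y4 | y6) — ~y4 is true.
  22. (~y1 | ~y2 | y8) — ~y1 is true.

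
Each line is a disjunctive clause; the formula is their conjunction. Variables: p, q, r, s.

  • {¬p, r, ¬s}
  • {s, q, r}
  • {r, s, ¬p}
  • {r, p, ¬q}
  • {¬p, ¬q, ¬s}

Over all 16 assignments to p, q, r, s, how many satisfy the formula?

Satisfying assignments:
  p=0 q=0 r=0 s=1
  p=0 q=0 r=1 s=0
  p=0 q=0 r=1 s=1
  p=0 q=1 r=1 s=0
  p=0 q=1 r=1 s=1
  p=1 q=0 r=1 s=0
  p=1 q=0 r=1 s=1
  p=1 q=1 r=1 s=0
Count: 8.

8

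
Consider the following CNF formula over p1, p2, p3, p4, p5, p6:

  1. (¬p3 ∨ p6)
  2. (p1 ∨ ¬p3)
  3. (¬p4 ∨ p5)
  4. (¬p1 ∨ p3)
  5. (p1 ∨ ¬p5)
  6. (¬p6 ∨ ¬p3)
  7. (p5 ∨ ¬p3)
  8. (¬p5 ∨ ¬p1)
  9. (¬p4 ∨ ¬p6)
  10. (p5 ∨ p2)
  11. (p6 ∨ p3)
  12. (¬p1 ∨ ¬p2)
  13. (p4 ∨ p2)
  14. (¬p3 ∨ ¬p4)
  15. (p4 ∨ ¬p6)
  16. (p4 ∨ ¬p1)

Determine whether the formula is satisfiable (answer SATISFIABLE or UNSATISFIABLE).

UNSATISFIABLE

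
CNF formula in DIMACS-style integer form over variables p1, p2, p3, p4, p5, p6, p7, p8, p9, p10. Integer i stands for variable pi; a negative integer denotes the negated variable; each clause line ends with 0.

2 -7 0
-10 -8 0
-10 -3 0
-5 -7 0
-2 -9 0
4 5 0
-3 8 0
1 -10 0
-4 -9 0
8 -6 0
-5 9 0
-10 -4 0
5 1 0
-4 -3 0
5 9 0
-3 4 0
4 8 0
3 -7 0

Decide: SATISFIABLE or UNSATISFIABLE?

SATISFIABLE

Pure literal: p7 appears only negated; assign p7 = False.
Pure literal: p10 appears only negated; assign p10 = False.
Try p1 = False.
  then p5 is forced to True.
  then p9 is forced to True.
  then p2 is forced to False.
  then p4 is forced to False.
  then p3 is forced to False.
  then p8 is forced to True.
p6 is now unconstrained; take p6 = True.
Every clause has at least one true literal under this assignment.
So p1 = False, p2 = False, p3 = False, p4 = False, p5 = True, p6 = True, p7 = False, p8 = True, p9 = True, p10 = False is a satisfying assignment.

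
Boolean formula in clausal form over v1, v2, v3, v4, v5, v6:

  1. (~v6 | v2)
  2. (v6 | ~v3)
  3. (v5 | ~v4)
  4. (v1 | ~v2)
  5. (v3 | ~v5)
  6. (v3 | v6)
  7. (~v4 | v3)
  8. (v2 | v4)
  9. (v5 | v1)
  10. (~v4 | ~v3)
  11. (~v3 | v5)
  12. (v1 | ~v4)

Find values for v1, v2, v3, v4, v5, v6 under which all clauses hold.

v1=True  v2=True  v3=True  v4=False  v5=True  v6=True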